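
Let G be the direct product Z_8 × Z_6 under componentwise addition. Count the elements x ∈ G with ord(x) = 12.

8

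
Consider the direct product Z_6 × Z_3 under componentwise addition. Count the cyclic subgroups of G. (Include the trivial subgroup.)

10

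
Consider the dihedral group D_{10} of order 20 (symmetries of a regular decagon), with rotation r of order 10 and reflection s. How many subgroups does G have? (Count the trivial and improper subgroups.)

22

|G| = 20, so by Lagrange every subgroup order divides 20. Divisors: 1, 2, 4, 5, 10, 20.
Subgroups by order — order 1: 1; order 2: 11; order 4: 5; order 5: 1; order 10: 3; order 20: 1.
Total: 1 + 11 + 5 + 1 + 3 + 1 = 22.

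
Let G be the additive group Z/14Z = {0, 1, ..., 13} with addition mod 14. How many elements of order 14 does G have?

6

In a cyclic group of order 14, the number of elements of order d (for d | 14) is φ(d).
φ(14) = 6.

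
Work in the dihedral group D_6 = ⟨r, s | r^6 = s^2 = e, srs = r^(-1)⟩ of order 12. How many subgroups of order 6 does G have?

|G| = 12 and 6 | 12, so subgroups of order 6 are possible by Lagrange.
The subgroups of order 6 are: {e, r, r^2, r^3, r^4, r^5}; {e, r^2, r^4, s, r^2s, r^4s}; {e, r^2, r^4, rs, r^3s, r^5s}.
So G has 3 subgroups of order 6.

3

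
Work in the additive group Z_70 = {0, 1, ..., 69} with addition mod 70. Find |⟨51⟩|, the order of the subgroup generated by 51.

70

In Z_70, the order of an element a is n/gcd(a, n).
gcd(51, 70) = 1, so |⟨51⟩| = 70/1 = 70.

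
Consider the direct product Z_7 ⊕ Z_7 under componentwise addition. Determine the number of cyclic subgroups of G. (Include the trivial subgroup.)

9

A cyclic subgroup of order d is generated by each of its φ(d) elements of order d, so the cyclic subgroups of order d number (#elements of order d)/φ(d).
Cyclic subgroups by order — order 1: 1; order 7: 8.
Total: 9.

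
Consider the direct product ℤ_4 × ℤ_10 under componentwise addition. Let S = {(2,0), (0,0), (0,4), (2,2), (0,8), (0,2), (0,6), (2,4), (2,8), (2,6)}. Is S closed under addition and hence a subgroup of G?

Yes

|S| = 10 divides |G| = 40, consistent with Lagrange.
S contains the identity, every element's inverse is in S, and S is closed under +: it is a subgroup.
In fact S = ⟨(2,4)⟩.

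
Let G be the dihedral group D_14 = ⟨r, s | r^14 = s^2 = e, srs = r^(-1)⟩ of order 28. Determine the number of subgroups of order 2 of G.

15

|G| = 28 and 2 | 28, so subgroups of order 2 are possible by Lagrange.
The subgroups of order 2 are: {e, r^10s}; {e, r^11s}; {e, r^12s}; {e, r^13s}; … (15 in all).
So G has 15 subgroups of order 2.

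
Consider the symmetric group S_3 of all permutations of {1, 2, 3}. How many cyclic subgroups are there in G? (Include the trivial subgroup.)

Group the elements of G by the cyclic subgroup they generate; each cyclic subgroup of order d accounts for φ(d) elements.
Cyclic subgroups by order — order 1: 1; order 2: 3; order 3: 1.
Total: 5.

5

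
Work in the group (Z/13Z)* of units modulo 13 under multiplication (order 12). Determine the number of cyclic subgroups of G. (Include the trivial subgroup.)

Each element a generates a cyclic subgroup ⟨a⟩; distinct elements may generate the same one (a cyclic group of order d has φ(d) generators).
Cyclic subgroups by order — order 1: 1; order 2: 1; order 3: 1; order 4: 1; order 6: 1; order 12: 1.
Total: 6.

6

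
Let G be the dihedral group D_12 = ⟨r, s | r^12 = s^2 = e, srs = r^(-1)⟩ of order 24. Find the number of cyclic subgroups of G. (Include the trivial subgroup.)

18

A cyclic subgroup of order d is generated by each of its φ(d) elements of order d, so the cyclic subgroups of order d number (#elements of order d)/φ(d).
Cyclic subgroups by order — order 1: 1; order 2: 13; order 3: 1; order 4: 1; order 6: 1; order 12: 1.
Total: 18.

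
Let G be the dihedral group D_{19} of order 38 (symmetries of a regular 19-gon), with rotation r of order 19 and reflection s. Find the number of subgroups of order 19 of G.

|G| = 38 and 19 | 38, so subgroups of order 19 are possible by Lagrange.
The subgroups of order 19 are: {e, r, r^2, r^3, r^4, r^5, r^6, r^7, r^8, r^9, r^10, r^11, r^12, r^13, r^14, r^15, r^16, r^17, r^18}.
So G has 1 subgroup of order 19.

1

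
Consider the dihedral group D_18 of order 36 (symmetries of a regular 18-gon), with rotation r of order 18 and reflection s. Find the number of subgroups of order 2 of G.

19

|G| = 36 and 2 | 36, so subgroups of order 2 are possible by Lagrange.
The subgroups of order 2 are: {e, r^10s}; {e, r^11s}; {e, r^12s}; {e, r^13s}; … (19 in all).
So G has 19 subgroups of order 2.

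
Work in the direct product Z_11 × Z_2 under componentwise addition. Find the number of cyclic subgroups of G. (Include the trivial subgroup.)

A cyclic subgroup of order d is generated by each of its φ(d) elements of order d, so the cyclic subgroups of order d number (#elements of order d)/φ(d).
Cyclic subgroups by order — order 1: 1; order 2: 1; order 11: 1; order 22: 1.
Total: 4.

4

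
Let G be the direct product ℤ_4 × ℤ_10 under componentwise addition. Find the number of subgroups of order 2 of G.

|G| = 40 and 2 | 40, so subgroups of order 2 are possible by Lagrange.
The subgroups of order 2 are: {(0,0), (0,5)}; {(0,0), (2,0)}; {(0,0), (2,5)}.
So G has 3 subgroups of order 2.

3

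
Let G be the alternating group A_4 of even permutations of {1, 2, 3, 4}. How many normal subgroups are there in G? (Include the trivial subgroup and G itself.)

G has 10 subgroups. Checking conjugation-invariance by order — order 1: 1/1 normal; order 2: 0/3 normal; order 3: 0/4 normal; order 4: 1/1 normal; order 12: 1/1 normal.
Total normal subgroups: 3.

3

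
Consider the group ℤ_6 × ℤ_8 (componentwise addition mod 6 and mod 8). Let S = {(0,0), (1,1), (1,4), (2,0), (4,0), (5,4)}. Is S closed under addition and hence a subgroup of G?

No

(1,1) ∈ S but its inverse (5,7) ∉ S, so S is not a subgroup.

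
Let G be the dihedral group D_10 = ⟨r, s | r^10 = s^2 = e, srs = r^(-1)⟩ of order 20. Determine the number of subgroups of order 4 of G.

|G| = 20 and 4 | 20, so subgroups of order 4 are possible by Lagrange.
The subgroups of order 4 are: {e, r^5, r^2s, r^7s}; {e, r^5, r^3s, r^8s}; {e, r^5, r^4s, r^9s}; {e, r^5, s, r^5s}; … (5 in all).
So G has 5 subgroups of order 4.

5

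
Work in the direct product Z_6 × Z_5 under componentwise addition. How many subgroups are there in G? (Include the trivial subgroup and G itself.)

|G| = 30, so by Lagrange every subgroup order divides 30. Divisors: 1, 2, 3, 5, 6, 10, 15, 30.
Subgroups by order — order 1: 1; order 2: 1; order 3: 1; order 5: 1; order 6: 1; order 10: 1; order 15: 1; order 30: 1.
Total: 1 + 1 + 1 + 1 + 1 + 1 + 1 + 1 = 8.

8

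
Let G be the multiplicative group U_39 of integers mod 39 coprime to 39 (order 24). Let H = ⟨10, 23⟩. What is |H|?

12

|⟨10⟩| = 6 and |⟨23⟩| = 6, so |H| is a multiple of lcm(6, 6) = 6 and divides |G| = 24.
Closing under the operation: H = {1, 4, 10, 14, 16, 17, 22, 23, 25, 29, 35, 38}, so |H| = 12.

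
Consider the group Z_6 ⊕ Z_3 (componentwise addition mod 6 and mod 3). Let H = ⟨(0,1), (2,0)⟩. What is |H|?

9

|⟨(0,1)⟩| = 3 and |⟨(2,0)⟩| = 3, so |H| is a multiple of lcm(3, 3) = 3 and divides |G| = 18.
Closing under the operation: H = {(0,0), (0,1), (0,2), (2,0), (2,1), (2,2), (4,0), (4,1), (4,2)}, so |H| = 9.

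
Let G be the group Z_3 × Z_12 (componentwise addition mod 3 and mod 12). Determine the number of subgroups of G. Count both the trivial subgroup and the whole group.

18

|G| = 36, so by Lagrange every subgroup order divides 36. Divisors: 1, 2, 3, 4, 6, 9, 12, 18, 36.
Subgroups by order — order 1: 1; order 2: 1; order 3: 4; order 4: 1; order 6: 4; order 9: 1; order 12: 4; order 18: 1; order 36: 1.
Total: 1 + 1 + 4 + 1 + 4 + 1 + 4 + 1 + 1 = 18.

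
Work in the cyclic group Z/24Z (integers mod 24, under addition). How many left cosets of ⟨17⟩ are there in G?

|⟨17⟩| = 24 and |G| = 24.
By Lagrange, [G : H] = |G|/|H| = 24/24 = 1.

1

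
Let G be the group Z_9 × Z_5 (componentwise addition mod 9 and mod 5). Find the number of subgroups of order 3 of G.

|G| = 45 and 3 | 45, so subgroups of order 3 are possible by Lagrange.
The subgroups of order 3 are: {(0,0), (3,0), (6,0)}.
So G has 1 subgroup of order 3.

1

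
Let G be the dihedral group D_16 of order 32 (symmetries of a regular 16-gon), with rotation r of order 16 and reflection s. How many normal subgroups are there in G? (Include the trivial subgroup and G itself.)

G has 36 subgroups. Checking conjugation-invariance by order — order 1: 1/1 normal; order 2: 1/17 normal; order 4: 1/9 normal; order 8: 1/5 normal; order 16: 3/3 normal; order 32: 1/1 normal.
Total normal subgroups: 8.

8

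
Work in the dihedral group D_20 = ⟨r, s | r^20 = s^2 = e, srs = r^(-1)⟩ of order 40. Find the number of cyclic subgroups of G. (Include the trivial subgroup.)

Group the elements of G by the cyclic subgroup they generate; each cyclic subgroup of order d accounts for φ(d) elements.
Cyclic subgroups by order — order 1: 1; order 2: 21; order 4: 1; order 5: 1; order 10: 1; order 20: 1.
Total: 26.

26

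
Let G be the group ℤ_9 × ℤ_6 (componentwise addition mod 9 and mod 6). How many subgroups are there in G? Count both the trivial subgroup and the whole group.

20

|G| = 54, so by Lagrange every subgroup order divides 54. Divisors: 1, 2, 3, 6, 9, 18, 27, 54.
Subgroups by order — order 1: 1; order 2: 1; order 3: 4; order 6: 4; order 9: 4; order 18: 4; order 27: 1; order 54: 1.
Total: 1 + 1 + 4 + 4 + 4 + 4 + 1 + 1 = 20.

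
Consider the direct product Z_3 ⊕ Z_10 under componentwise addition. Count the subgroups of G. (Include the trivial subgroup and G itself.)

|G| = 30, so by Lagrange every subgroup order divides 30. Divisors: 1, 2, 3, 5, 6, 10, 15, 30.
Subgroups by order — order 1: 1; order 2: 1; order 3: 1; order 5: 1; order 6: 1; order 10: 1; order 15: 1; order 30: 1.
Total: 1 + 1 + 1 + 1 + 1 + 1 + 1 + 1 = 8.

8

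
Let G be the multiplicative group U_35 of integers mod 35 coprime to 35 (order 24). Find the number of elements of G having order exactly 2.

The elements of order 2 are: 6, 29, 34.
That's 3.

3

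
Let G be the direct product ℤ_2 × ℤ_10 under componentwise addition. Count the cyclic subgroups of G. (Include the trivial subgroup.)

8

Group the elements of G by the cyclic subgroup they generate; each cyclic subgroup of order d accounts for φ(d) elements.
Cyclic subgroups by order — order 1: 1; order 2: 3; order 5: 1; order 10: 3.
Total: 8.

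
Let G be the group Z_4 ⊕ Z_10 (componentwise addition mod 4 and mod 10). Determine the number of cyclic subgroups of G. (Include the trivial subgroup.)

12

Each element a generates a cyclic subgroup ⟨a⟩; distinct elements may generate the same one (a cyclic group of order d has φ(d) generators).
Cyclic subgroups by order — order 1: 1; order 2: 3; order 4: 2; order 5: 1; order 10: 3; order 20: 2.
Total: 12.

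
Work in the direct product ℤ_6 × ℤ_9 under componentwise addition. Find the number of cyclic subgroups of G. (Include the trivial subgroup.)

Each element a generates a cyclic subgroup ⟨a⟩; distinct elements may generate the same one (a cyclic group of order d has φ(d) generators).
Cyclic subgroups by order — order 1: 1; order 2: 1; order 3: 4; order 6: 4; order 9: 3; order 18: 3.
Total: 16.

16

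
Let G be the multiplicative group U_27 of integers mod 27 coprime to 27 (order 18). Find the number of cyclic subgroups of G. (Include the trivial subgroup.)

Each element a generates a cyclic subgroup ⟨a⟩; distinct elements may generate the same one (a cyclic group of order d has φ(d) generators).
Cyclic subgroups by order — order 1: 1; order 2: 1; order 3: 1; order 6: 1; order 9: 1; order 18: 1.
Total: 6.

6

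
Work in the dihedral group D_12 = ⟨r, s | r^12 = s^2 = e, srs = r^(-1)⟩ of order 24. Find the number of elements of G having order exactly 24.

No element of G has order 24 (even though 24 | 24).

0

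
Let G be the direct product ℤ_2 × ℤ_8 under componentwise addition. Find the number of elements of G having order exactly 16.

An element (a,b) has order lcm(ord(a), ord(b)); count pairs with lcm equal to 16.
Enumerating gives 0 such elements.

0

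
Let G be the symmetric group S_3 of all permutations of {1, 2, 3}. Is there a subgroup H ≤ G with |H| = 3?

3 | 6. A subgroup of order 3 is {e, (1 2 3), (1 3 2)}.

Yes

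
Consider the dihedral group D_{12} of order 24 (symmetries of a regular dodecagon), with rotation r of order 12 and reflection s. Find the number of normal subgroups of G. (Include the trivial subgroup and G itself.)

9

G has 34 subgroups. Checking conjugation-invariance by order — order 1: 1/1 normal; order 2: 1/13 normal; order 3: 1/1 normal; order 4: 1/7 normal; order 6: 1/5 normal; order 8: 0/3 normal; order 12: 3/3 normal; order 24: 1/1 normal.
Total normal subgroups: 9.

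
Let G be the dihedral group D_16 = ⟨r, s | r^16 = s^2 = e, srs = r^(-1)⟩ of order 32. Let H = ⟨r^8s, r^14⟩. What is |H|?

16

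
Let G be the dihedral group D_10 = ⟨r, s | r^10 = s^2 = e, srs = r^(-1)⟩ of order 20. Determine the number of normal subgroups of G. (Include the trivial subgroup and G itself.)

7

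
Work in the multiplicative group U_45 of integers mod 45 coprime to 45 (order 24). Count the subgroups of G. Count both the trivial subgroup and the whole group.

16

|G| = 24, so by Lagrange every subgroup order divides 24. Divisors: 1, 2, 3, 4, 6, 8, 12, 24.
Subgroups by order — order 1: 1; order 2: 3; order 3: 1; order 4: 3; order 6: 3; order 8: 1; order 12: 3; order 24: 1.
Total: 1 + 3 + 1 + 3 + 3 + 1 + 3 + 1 = 16.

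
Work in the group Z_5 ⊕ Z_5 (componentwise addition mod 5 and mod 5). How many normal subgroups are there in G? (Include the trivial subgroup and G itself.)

G is abelian, so every subgroup is normal.
G has 8 subgroups in total, hence 8 normal subgroups.

8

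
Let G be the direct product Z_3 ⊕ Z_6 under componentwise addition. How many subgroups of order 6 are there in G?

4

|G| = 18 and 6 | 18, so subgroups of order 6 are possible by Lagrange.
The subgroups of order 6 are: {(0,0), (0,1), (0,2), (0,3), (0,4), (0,5)}; {(0,0), (0,3), (1,0), (1,3), (2,0), (2,3)}; {(0,0), (0,3), (1,1), (1,4), (2,2), (2,5)}; {(0,0), (0,3), (1,2), (1,5), (2,1), (2,4)}.
So G has 4 subgroups of order 6.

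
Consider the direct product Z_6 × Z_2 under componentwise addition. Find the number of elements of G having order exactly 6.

6

An element (a,b) has order lcm(ord(a), ord(b)); count pairs with lcm equal to 6.
Enumerating gives 6 such elements.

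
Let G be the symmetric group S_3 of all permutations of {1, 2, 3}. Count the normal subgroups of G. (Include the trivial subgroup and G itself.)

3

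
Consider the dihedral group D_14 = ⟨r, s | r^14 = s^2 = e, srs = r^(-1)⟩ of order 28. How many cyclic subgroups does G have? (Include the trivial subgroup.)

A cyclic subgroup of order d is generated by each of its φ(d) elements of order d, so the cyclic subgroups of order d number (#elements of order d)/φ(d).
Cyclic subgroups by order — order 1: 1; order 2: 15; order 7: 1; order 14: 1.
Total: 18.

18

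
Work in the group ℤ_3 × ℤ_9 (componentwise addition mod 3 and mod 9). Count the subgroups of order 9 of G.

4

|G| = 27 and 9 | 27, so subgroups of order 9 are possible by Lagrange.
The subgroups of order 9 are: {(0,0), (0,1), (0,2), (0,3), (0,4), (0,5), (0,6), (0,7), (0,8)}; {(0,0), (0,3), (0,6), (1,0), (1,3), (1,6), (2,0), (2,3), (2,6)}; {(0,0), (0,3), (0,6), (1,1), (1,4), (1,7), (2,2), (2,5), (2,8)}; {(0,0), (0,3), (0,6), (1,2), (1,5), (1,8), (2,1), (2,4), (2,7)}.
So G has 4 subgroups of order 9.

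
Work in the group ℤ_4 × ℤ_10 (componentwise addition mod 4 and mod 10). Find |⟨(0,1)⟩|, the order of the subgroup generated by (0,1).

The order of (0,1) in Z_4 × Z_10 is lcm(ord(0) in Z_4, ord(1) in Z_10).
ord(0) = 1 and ord(1) = 10, so |⟨(0,1)⟩| = lcm(1, 10) = 10.

10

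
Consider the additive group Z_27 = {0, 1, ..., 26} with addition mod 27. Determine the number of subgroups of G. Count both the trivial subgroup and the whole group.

Subgroups of the cyclic group Z_27 correspond bijectively to divisors of 27.
Divisors of 27: 1, 3, 9, 27.
So Z_27 has 4 subgroups.

4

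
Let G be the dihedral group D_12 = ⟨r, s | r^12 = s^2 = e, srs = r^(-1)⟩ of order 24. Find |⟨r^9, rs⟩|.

8

|⟨r^9⟩| = 4 and |⟨rs⟩| = 2, so |H| is a multiple of lcm(4, 2) = 4 and divides |G| = 24.
Closing under the operation: H = {e, r^3, r^6, r^9, rs, r^4s, r^7s, r^10s}, so |H| = 8.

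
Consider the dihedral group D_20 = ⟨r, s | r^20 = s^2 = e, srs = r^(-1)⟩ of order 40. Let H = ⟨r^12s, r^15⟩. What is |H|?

8

|⟨r^12s⟩| = 2 and |⟨r^15⟩| = 4, so |H| is a multiple of lcm(2, 4) = 4 and divides |G| = 40.
Closing under the operation: H = {e, r^5, r^10, r^15, r^2s, r^7s, r^12s, r^17s}, so |H| = 8.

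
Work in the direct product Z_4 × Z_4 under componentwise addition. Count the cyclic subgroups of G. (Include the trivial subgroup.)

10

A cyclic subgroup of order d is generated by each of its φ(d) elements of order d, so the cyclic subgroups of order d number (#elements of order d)/φ(d).
Cyclic subgroups by order — order 1: 1; order 2: 3; order 4: 6.
Total: 10.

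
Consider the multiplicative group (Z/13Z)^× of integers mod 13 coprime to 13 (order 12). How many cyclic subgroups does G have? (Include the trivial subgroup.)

6

A cyclic subgroup of order d is generated by each of its φ(d) elements of order d, so the cyclic subgroups of order d number (#elements of order d)/φ(d).
Cyclic subgroups by order — order 1: 1; order 2: 1; order 3: 1; order 4: 1; order 6: 1; order 12: 1.
Total: 6.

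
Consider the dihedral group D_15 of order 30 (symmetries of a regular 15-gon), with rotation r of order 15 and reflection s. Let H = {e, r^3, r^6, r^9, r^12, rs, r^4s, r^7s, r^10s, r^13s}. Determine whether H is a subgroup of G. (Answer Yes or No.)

|H| = 10 divides |G| = 30, consistent with Lagrange.
H contains the identity, every element's inverse is in H, and H is closed under ·: it is a subgroup.

Yes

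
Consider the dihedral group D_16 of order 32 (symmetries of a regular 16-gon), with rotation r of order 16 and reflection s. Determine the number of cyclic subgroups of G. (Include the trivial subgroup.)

Each element a generates a cyclic subgroup ⟨a⟩; distinct elements may generate the same one (a cyclic group of order d has φ(d) generators).
Cyclic subgroups by order — order 1: 1; order 2: 17; order 4: 1; order 8: 1; order 16: 1.
Total: 21.

21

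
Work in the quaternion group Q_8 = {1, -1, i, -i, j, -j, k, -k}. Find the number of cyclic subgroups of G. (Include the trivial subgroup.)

A cyclic subgroup of order d is generated by each of its φ(d) elements of order d, so the cyclic subgroups of order d number (#elements of order d)/φ(d).
Cyclic subgroups by order — order 1: 1; order 2: 1; order 4: 3.
Total: 5.

5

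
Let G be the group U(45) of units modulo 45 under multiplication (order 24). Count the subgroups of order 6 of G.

|G| = 24 and 6 | 24, so subgroups of order 6 are possible by Lagrange.
The subgroups of order 6 are: {1, 11, 16, 26, 31, 41}; {1, 14, 16, 29, 31, 44}; {1, 4, 16, 19, 31, 34}.
So G has 3 subgroups of order 6.

3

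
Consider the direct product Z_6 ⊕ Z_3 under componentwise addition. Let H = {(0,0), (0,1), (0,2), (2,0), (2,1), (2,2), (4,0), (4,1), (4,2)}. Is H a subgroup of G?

Yes

|H| = 9 divides |G| = 18, consistent with Lagrange.
H contains the identity, every element's inverse is in H, and H is closed under +: it is a subgroup.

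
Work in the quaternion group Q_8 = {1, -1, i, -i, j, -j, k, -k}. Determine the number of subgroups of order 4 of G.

3

|G| = 8 and 4 | 8, so subgroups of order 4 are possible by Lagrange.
The subgroups of order 4 are: {1, -1, i, -i}; {1, -1, j, -j}; {1, -1, k, -k}.
So G has 3 subgroups of order 4.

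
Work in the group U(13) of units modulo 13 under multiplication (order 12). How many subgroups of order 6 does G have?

|G| = 12 and 6 | 12, so subgroups of order 6 are possible by Lagrange.
The subgroups of order 6 are: {1, 3, 4, 9, 10, 12}.
So G has 1 subgroup of order 6.

1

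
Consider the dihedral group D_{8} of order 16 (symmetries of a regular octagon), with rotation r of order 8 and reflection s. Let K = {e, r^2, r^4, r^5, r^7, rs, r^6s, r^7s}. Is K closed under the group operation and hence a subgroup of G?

No

r^5 ∈ K but its inverse r^3 ∉ K, so K is not a subgroup.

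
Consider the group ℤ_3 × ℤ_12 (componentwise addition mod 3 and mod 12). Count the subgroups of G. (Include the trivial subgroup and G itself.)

18

|G| = 36, so by Lagrange every subgroup order divides 36. Divisors: 1, 2, 3, 4, 6, 9, 12, 18, 36.
Subgroups by order — order 1: 1; order 2: 1; order 3: 4; order 4: 1; order 6: 4; order 9: 1; order 12: 4; order 18: 1; order 36: 1.
Total: 1 + 1 + 4 + 1 + 4 + 1 + 4 + 1 + 1 = 18.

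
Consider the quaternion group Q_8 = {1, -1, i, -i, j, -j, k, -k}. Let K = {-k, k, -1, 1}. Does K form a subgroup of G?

Yes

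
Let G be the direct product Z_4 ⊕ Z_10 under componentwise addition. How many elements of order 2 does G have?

3

An element (a,b) has order lcm(ord(a), ord(b)); count pairs with lcm equal to 2.
Enumerating gives 3 such elements.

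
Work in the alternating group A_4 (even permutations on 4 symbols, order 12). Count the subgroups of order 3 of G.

|G| = 12 and 3 | 12, so subgroups of order 3 are possible by Lagrange.
The subgroups of order 3 are: {e, (1 2 3), (1 3 2)}; {e, (1 2 4), (1 4 2)}; {e, (1 3 4), (1 4 3)}; {e, (2 3 4), (2 4 3)}.
So G has 4 subgroups of order 3.

4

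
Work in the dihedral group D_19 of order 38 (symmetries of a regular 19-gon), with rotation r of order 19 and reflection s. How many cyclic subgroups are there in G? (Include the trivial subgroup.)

21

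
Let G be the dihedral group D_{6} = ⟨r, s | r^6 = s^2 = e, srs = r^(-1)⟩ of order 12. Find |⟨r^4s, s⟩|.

|⟨r^4s⟩| = 2 and |⟨s⟩| = 2, so |H| is a multiple of lcm(2, 2) = 2 and divides |G| = 12.
Closing under the operation: H = {e, r^2, r^4, s, r^2s, r^4s}, so |H| = 6.

6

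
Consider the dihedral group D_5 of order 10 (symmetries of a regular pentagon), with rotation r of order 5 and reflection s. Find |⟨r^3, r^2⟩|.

5

|⟨r^3⟩| = 5 and |⟨r^2⟩| = 5, so |H| is a multiple of lcm(5, 5) = 5 and divides |G| = 10.
Closing under the operation: H = {e, r, r^2, r^3, r^4}, so |H| = 5.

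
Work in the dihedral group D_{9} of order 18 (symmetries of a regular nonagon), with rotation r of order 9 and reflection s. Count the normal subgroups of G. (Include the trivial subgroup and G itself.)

G has 16 subgroups. Checking conjugation-invariance by order — order 1: 1/1 normal; order 2: 0/9 normal; order 3: 1/1 normal; order 6: 0/3 normal; order 9: 1/1 normal; order 18: 1/1 normal.
Total normal subgroups: 4.

4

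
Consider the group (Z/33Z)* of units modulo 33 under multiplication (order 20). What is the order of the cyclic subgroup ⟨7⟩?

Compute successive powers of 7 mod 33: 7, 16, 13, 25, 10, 4, 28, 31, …; 7^10 ≡ 1 (mod 33).
So |⟨7⟩| = 10.

10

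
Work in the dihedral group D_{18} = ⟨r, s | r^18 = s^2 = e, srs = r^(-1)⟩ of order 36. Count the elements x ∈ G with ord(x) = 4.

0

No element of G has order 4 (even though 4 | 36).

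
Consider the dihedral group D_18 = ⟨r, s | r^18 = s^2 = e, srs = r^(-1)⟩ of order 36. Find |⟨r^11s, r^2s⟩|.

4

|⟨r^11s⟩| = 2 and |⟨r^2s⟩| = 2, so |H| is a multiple of lcm(2, 2) = 2 and divides |G| = 36.
Closing under the operation: H = {e, r^9, r^2s, r^11s}, so |H| = 4.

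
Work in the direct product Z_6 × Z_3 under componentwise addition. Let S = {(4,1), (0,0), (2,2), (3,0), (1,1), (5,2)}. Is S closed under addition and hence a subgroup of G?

|S| = 6 divides |G| = 18, consistent with Lagrange.
S contains the identity, every element's inverse is in S, and S is closed under +: it is a subgroup.
In fact S = ⟨(5,2)⟩.

Yes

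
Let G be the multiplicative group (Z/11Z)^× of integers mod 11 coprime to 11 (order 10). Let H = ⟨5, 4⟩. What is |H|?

|⟨5⟩| = 5 and |⟨4⟩| = 5, so |H| is a multiple of lcm(5, 5) = 5 and divides |G| = 10.
Closing under the operation: H = {1, 3, 4, 5, 9}, so |H| = 5.

5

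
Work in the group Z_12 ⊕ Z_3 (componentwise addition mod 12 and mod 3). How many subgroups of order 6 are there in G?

4

|G| = 36 and 6 | 36, so subgroups of order 6 are possible by Lagrange.
The subgroups of order 6 are: {(0,0), (0,1), (0,2), (6,0), (6,1), (6,2)}; {(0,0), (2,0), (4,0), (6,0), (8,0), (10,0)}; {(0,0), (2,2), (4,1), (6,0), (8,2), (10,1)}; {(0,0), (2,1), (4,2), (6,0), (8,1), (10,2)}.
So G has 4 subgroups of order 6.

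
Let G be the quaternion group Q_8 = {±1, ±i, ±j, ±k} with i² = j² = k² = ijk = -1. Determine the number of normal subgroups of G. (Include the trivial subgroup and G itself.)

G has 6 subgroups. Checking conjugation-invariance by order — order 1: 1/1 normal; order 2: 1/1 normal; order 4: 3/3 normal; order 8: 1/1 normal.
Total normal subgroups: 6.

6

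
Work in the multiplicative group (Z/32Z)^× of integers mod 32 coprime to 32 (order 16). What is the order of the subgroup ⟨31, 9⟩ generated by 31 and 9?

|⟨31⟩| = 2 and |⟨9⟩| = 4, so |H| is a multiple of lcm(2, 4) = 4 and divides |G| = 16.
Closing under the operation: H = {1, 7, 9, 15, 17, 23, 25, 31}, so |H| = 8.

8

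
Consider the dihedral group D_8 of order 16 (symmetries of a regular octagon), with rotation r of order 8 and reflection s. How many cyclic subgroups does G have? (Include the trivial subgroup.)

12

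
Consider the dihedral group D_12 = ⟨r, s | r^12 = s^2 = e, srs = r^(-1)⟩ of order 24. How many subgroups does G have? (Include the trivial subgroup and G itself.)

|G| = 24, so by Lagrange every subgroup order divides 24. Divisors: 1, 2, 3, 4, 6, 8, 12, 24.
Subgroups by order — order 1: 1; order 2: 13; order 3: 1; order 4: 7; order 6: 5; order 8: 3; order 12: 3; order 24: 1.
Total: 1 + 13 + 1 + 7 + 5 + 3 + 3 + 1 = 34.

34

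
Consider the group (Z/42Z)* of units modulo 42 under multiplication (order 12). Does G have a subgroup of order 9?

9 does not divide |G| = 12, so by Lagrange no subgroup of order 9 exists.

No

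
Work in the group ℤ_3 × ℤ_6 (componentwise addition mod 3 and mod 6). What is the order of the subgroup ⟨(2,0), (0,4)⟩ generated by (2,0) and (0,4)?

|⟨(2,0)⟩| = 3 and |⟨(0,4)⟩| = 3, so |H| is a multiple of lcm(3, 3) = 3 and divides |G| = 18.
Closing under the operation: H = {(0,0), (0,2), (0,4), (1,0), (1,2), (1,4), (2,0), (2,2), (2,4)}, so |H| = 9.

9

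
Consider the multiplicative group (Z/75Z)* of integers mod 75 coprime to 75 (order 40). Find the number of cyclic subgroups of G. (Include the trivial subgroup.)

12

A cyclic subgroup of order d is generated by each of its φ(d) elements of order d, so the cyclic subgroups of order d number (#elements of order d)/φ(d).
Cyclic subgroups by order — order 1: 1; order 2: 3; order 4: 2; order 5: 1; order 10: 3; order 20: 2.
Total: 12.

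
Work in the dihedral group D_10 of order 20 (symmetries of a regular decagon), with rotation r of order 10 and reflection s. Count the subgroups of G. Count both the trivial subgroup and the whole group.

|G| = 20, so by Lagrange every subgroup order divides 20. Divisors: 1, 2, 4, 5, 10, 20.
Subgroups by order — order 1: 1; order 2: 11; order 4: 5; order 5: 1; order 10: 3; order 20: 1.
Total: 1 + 11 + 5 + 1 + 3 + 1 = 22.

22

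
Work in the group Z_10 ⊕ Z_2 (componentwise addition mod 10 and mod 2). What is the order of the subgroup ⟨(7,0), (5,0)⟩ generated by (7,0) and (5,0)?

|⟨(7,0)⟩| = 10 and |⟨(5,0)⟩| = 2, so |H| is a multiple of lcm(10, 2) = 10 and divides |G| = 20.
Closing under the operation: H = {(0,0), (1,0), (2,0), (3,0), (4,0), (5,0), (6,0), (7,0), (8,0), (9,0)}, so |H| = 10.

10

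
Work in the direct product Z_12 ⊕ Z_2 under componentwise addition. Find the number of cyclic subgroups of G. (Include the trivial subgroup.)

A cyclic subgroup of order d is generated by each of its φ(d) elements of order d, so the cyclic subgroups of order d number (#elements of order d)/φ(d).
Cyclic subgroups by order — order 1: 1; order 2: 3; order 3: 1; order 4: 2; order 6: 3; order 12: 2.
Total: 12.

12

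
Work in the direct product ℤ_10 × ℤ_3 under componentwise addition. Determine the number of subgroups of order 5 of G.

|G| = 30 and 5 | 30, so subgroups of order 5 are possible by Lagrange.
The subgroups of order 5 are: {(0,0), (2,0), (4,0), (6,0), (8,0)}.
So G has 1 subgroup of order 5.

1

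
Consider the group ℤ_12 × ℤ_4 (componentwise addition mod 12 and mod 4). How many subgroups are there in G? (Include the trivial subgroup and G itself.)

|G| = 48, so by Lagrange every subgroup order divides 48. Divisors: 1, 2, 3, 4, 6, 8, 12, 16, 24, 48.
Subgroups by order — order 1: 1; order 2: 3; order 3: 1; order 4: 7; order 6: 3; order 8: 3; order 12: 7; order 16: 1; order 24: 3; order 48: 1.
Total: 1 + 3 + 1 + 7 + 3 + 3 + 7 + 1 + 3 + 1 = 30.

30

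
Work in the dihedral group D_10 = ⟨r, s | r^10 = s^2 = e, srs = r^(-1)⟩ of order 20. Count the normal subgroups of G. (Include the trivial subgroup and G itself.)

G has 22 subgroups. Checking conjugation-invariance by order — order 1: 1/1 normal; order 2: 1/11 normal; order 4: 0/5 normal; order 5: 1/1 normal; order 10: 3/3 normal; order 20: 1/1 normal.
Total normal subgroups: 7.

7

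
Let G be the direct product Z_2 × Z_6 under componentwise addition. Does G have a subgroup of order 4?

4 | 12. A subgroup of order 4 is {(0,0), (0,3), (1,0), (1,3)}.

Yes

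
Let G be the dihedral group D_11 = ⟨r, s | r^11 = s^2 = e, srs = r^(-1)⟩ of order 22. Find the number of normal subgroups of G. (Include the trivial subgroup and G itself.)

3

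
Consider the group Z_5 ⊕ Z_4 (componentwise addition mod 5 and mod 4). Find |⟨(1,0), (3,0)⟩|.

5

|⟨(1,0)⟩| = 5 and |⟨(3,0)⟩| = 5, so |H| is a multiple of lcm(5, 5) = 5 and divides |G| = 20.
Closing under the operation: H = {(0,0), (1,0), (2,0), (3,0), (4,0)}, so |H| = 5.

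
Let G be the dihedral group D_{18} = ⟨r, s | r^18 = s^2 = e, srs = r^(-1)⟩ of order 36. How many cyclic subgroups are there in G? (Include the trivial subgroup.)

Each element a generates a cyclic subgroup ⟨a⟩; distinct elements may generate the same one (a cyclic group of order d has φ(d) generators).
Cyclic subgroups by order — order 1: 1; order 2: 19; order 3: 1; order 6: 1; order 9: 1; order 18: 1.
Total: 24.

24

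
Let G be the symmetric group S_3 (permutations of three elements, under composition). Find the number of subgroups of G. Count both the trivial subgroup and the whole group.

6

|G| = 6, so by Lagrange every subgroup order divides 6. Divisors: 1, 2, 3, 6.
Subgroups by order — order 1: 1; order 2: 3; order 3: 1; order 6: 1.
Total: 1 + 3 + 1 + 1 = 6.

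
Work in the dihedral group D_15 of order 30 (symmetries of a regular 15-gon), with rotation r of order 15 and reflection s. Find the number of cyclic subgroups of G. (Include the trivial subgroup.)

19

Each element a generates a cyclic subgroup ⟨a⟩; distinct elements may generate the same one (a cyclic group of order d has φ(d) generators).
Cyclic subgroups by order — order 1: 1; order 2: 15; order 3: 1; order 5: 1; order 15: 1.
Total: 19.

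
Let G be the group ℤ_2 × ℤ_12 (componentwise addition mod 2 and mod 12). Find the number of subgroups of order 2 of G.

3

|G| = 24 and 2 | 24, so subgroups of order 2 are possible by Lagrange.
The subgroups of order 2 are: {(0,0), (0,6)}; {(0,0), (1,0)}; {(0,0), (1,6)}.
So G has 3 subgroups of order 2.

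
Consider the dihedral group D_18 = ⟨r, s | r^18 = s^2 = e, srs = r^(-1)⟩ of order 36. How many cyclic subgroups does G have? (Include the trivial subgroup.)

Each element a generates a cyclic subgroup ⟨a⟩; distinct elements may generate the same one (a cyclic group of order d has φ(d) generators).
Cyclic subgroups by order — order 1: 1; order 2: 19; order 3: 1; order 6: 1; order 9: 1; order 18: 1.
Total: 24.

24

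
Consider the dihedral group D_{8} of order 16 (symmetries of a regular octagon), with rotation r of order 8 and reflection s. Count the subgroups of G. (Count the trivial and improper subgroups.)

|G| = 16, so by Lagrange every subgroup order divides 16. Divisors: 1, 2, 4, 8, 16.
Subgroups by order — order 1: 1; order 2: 9; order 4: 5; order 8: 3; order 16: 1.
Total: 1 + 9 + 5 + 3 + 1 = 19.

19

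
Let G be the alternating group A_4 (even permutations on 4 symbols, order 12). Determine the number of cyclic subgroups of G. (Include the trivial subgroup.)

8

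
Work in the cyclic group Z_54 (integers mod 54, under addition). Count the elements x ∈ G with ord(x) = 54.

18

In a cyclic group of order 54, the number of elements of order d (for d | 54) is φ(d).
φ(54) = 18.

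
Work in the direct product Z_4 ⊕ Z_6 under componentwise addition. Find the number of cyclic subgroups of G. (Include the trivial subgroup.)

12

Group the elements of G by the cyclic subgroup they generate; each cyclic subgroup of order d accounts for φ(d) elements.
Cyclic subgroups by order — order 1: 1; order 2: 3; order 3: 1; order 4: 2; order 6: 3; order 12: 2.
Total: 12.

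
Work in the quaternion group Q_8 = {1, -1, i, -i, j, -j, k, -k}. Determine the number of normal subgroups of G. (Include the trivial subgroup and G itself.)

G has 6 subgroups. Checking conjugation-invariance by order — order 1: 1/1 normal; order 2: 1/1 normal; order 4: 3/3 normal; order 8: 1/1 normal.
Total normal subgroups: 6.

6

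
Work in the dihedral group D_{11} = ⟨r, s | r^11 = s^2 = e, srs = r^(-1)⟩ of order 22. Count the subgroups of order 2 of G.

11

|G| = 22 and 2 | 22, so subgroups of order 2 are possible by Lagrange.
The subgroups of order 2 are: {e, r^10s}; {e, r^2s}; {e, r^3s}; {e, r^4s}; … (11 in all).
So G has 11 subgroups of order 2.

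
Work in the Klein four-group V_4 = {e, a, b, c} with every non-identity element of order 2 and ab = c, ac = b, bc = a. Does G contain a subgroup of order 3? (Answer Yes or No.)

3 does not divide |G| = 4, so by Lagrange no subgroup of order 3 exists.

No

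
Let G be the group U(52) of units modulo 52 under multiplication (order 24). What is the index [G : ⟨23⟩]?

4

|⟨23⟩| = 6 and |G| = 24.
By Lagrange, [G : H] = |G|/|H| = 24/6 = 4.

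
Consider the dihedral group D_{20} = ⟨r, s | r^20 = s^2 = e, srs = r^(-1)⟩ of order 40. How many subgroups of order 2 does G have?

|G| = 40 and 2 | 40, so subgroups of order 2 are possible by Lagrange.
The subgroups of order 2 are: {e, r^10}; {e, r^10s}; {e, r^11s}; {e, r^12s}; … (21 in all).
So G has 21 subgroups of order 2.

21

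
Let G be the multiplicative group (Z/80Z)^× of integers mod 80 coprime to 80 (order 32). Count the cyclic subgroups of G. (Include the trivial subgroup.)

20

Each element a generates a cyclic subgroup ⟨a⟩; distinct elements may generate the same one (a cyclic group of order d has φ(d) generators).
Cyclic subgroups by order — order 1: 1; order 2: 7; order 4: 12.
Total: 20.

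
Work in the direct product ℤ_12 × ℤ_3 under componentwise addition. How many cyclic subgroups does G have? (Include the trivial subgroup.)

Group the elements of G by the cyclic subgroup they generate; each cyclic subgroup of order d accounts for φ(d) elements.
Cyclic subgroups by order — order 1: 1; order 2: 1; order 3: 4; order 4: 1; order 6: 4; order 12: 4.
Total: 15.

15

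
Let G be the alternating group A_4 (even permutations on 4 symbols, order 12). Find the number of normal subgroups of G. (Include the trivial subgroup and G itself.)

3

G has 10 subgroups. Checking conjugation-invariance by order — order 1: 1/1 normal; order 2: 0/3 normal; order 3: 0/4 normal; order 4: 1/1 normal; order 12: 1/1 normal.
Total normal subgroups: 3.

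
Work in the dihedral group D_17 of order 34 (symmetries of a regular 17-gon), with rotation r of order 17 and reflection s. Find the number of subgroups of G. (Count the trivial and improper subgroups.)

20

|G| = 34, so by Lagrange every subgroup order divides 34. Divisors: 1, 2, 17, 34.
Subgroups by order — order 1: 1; order 2: 17; order 17: 1; order 34: 1.
Total: 1 + 17 + 1 + 1 = 20.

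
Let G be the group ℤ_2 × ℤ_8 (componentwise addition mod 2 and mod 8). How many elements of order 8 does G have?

8

An element (a,b) has order lcm(ord(a), ord(b)); count pairs with lcm equal to 8.
Enumerating gives 8 such elements.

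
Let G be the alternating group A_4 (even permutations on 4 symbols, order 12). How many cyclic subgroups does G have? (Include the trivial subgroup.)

Each element a generates a cyclic subgroup ⟨a⟩; distinct elements may generate the same one (a cyclic group of order d has φ(d) generators).
Cyclic subgroups by order — order 1: 1; order 2: 3; order 3: 4.
Total: 8.

8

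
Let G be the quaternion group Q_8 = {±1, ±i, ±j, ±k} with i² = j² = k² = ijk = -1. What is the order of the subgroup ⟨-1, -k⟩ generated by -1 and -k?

4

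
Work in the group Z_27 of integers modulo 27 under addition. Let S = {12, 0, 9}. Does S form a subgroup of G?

No

9 ∈ S but its inverse 18 ∉ S, so S is not a subgroup.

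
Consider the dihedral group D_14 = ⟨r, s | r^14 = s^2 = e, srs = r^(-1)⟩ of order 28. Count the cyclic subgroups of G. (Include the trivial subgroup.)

Group the elements of G by the cyclic subgroup they generate; each cyclic subgroup of order d accounts for φ(d) elements.
Cyclic subgroups by order — order 1: 1; order 2: 15; order 7: 1; order 14: 1.
Total: 18.

18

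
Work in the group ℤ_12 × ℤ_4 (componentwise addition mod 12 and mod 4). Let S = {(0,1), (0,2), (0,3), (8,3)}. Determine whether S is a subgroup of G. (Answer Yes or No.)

No

The identity (0,0) ∉ S, so S is not a subgroup.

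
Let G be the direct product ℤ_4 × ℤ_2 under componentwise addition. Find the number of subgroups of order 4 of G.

3

|G| = 8 and 4 | 8, so subgroups of order 4 are possible by Lagrange.
The subgroups of order 4 are: {(0,0), (0,1), (2,0), (2,1)}; {(0,0), (1,0), (2,0), (3,0)}; {(0,0), (1,1), (2,0), (3,1)}.
So G has 3 subgroups of order 4.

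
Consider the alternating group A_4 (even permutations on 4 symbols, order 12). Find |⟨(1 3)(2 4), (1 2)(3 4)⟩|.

4

|⟨(1 3)(2 4)⟩| = 2 and |⟨(1 2)(3 4)⟩| = 2, so |H| is a multiple of lcm(2, 2) = 2 and divides |G| = 12.
Closing under the operation: H = {e, (1 2)(3 4), (1 3)(2 4), (1 4)(2 3)}, so |H| = 4.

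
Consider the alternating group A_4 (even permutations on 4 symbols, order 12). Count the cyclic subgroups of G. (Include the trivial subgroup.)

8

Each element a generates a cyclic subgroup ⟨a⟩; distinct elements may generate the same one (a cyclic group of order d has φ(d) generators).
Cyclic subgroups by order — order 1: 1; order 2: 3; order 3: 4.
Total: 8.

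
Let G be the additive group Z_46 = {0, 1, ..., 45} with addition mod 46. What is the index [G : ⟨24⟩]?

|⟨24⟩| = 23 and |G| = 46.
By Lagrange, [G : H] = |G|/|H| = 46/23 = 2.

2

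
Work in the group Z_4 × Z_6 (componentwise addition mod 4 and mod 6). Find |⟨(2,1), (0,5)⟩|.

12

|⟨(2,1)⟩| = 6 and |⟨(0,5)⟩| = 6, so |H| is a multiple of lcm(6, 6) = 6 and divides |G| = 24.
Closing under the operation: H = {(0,0), (0,1), (0,2), (0,3), (0,4), (0,5), (2,0), (2,1), (2,2), (2,3), (2,4), (2,5)}, so |H| = 12.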